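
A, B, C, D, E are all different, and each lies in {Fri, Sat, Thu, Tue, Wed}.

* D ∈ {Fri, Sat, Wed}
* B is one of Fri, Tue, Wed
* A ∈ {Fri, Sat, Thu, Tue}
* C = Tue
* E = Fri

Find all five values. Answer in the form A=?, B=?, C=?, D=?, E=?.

A=Thu, B=Wed, C=Tue, D=Sat, E=Fri

C must be Tue (only option left). Remove Tue from A, B.
That leaves E = Fri. Strike Fri from A, B, D.
B must be Wed (only option left). So D can't be Wed.
D must be Sat (only option left). Remove Sat from A.
A's domain is down to {Thu}, so A = Thu.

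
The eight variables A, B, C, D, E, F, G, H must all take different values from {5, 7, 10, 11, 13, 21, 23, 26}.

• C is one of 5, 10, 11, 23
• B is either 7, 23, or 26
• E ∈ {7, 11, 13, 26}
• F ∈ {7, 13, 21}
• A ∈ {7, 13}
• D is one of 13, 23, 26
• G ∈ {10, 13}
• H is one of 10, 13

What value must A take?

7

The 8 variables together cover exactly {5, 7, 10, 11, 13, 21, 23, 26} — 8 values for 8 variables — and 5 appears only in C's list, so C = 5.
The 7 still-open variables together cover exactly {7, 10, 11, 13, 21, 23, 26} — 7 values for 7 variables — and 11 appears only in E's list, so E = 11.
Among the 6 still-open variables, 21 fits only F (and all 6 values in {7, 10, 13, 21, 23, 26} must be used), so F = 21.
G and H share exactly the 2 values {10, 13}; by pigeonhole those values go to them, so strike 10, 13 from A, D.
So A = 7.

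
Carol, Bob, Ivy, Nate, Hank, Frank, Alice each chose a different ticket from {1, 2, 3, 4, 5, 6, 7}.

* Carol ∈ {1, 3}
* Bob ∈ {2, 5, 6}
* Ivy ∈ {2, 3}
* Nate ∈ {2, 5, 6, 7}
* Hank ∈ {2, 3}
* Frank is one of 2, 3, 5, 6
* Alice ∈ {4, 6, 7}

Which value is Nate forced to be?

7

Among the 7 variables, 1 fits only Carol (and all 7 values in {1, 2, 3, 4, 5, 6, 7} must be used), so Carol = 1.
The 6 still-open variables together cover exactly {2, 3, 4, 5, 6, 7} — 6 values for 6 variables — and 4 appears only in Alice's list, so Alice = 4.
The 5 still-open variables together cover exactly {2, 3, 5, 6, 7} — 5 values for 5 variables — and 7 appears only in Nate's list, so Nate = 7.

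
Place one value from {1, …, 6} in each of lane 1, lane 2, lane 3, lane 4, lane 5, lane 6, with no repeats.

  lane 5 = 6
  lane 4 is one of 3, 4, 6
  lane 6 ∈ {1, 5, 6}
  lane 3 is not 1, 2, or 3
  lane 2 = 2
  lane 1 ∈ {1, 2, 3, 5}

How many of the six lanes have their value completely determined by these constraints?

2

lane 2 has just one choice, so lane 2 = 2. Strike 2 from lane 1.
That leaves lane 5 = 6. So lane 3, lane 4, lane 6 can't be 6.
Determined: lane 2=2, lane 5=6. The other lanes each still have more than one consistent value. That makes 2.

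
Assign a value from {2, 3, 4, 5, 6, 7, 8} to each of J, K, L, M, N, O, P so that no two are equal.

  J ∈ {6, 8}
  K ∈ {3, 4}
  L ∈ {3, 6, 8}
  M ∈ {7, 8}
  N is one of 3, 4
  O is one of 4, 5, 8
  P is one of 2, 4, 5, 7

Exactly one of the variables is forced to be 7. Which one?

The 7 variables draw from only 7 values {2, 3, 4, 5, 6, 7, 8}, so each is used; only P can be 2, hence P = 2.
The 6 still-open variables draw from only 6 values {3, 4, 5, 6, 7, 8}, so each is used; only O can be 5, hence O = 5.
The 5 still-open variables draw from only 5 values {3, 4, 6, 7, 8}, so each is used; only M can be 7, hence M = 7.

M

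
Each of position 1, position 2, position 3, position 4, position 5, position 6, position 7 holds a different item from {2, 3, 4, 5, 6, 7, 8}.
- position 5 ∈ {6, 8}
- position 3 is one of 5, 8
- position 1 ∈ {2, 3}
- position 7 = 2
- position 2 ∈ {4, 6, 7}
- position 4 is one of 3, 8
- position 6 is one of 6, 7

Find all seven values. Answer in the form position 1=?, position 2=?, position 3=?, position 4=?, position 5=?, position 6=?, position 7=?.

position 7 must be 2 (only option left). Remove 2 from position 1.
That leaves position 1 = 3. Strike 3 from position 4.
position 4's domain is down to {8}, so position 4 = 8. So position 3, position 5 can't be 8.
That leaves position 5 = 6. Eliminate 6 elsewhere: position 2, position 6.
position 6 must be 7 (only option left). So position 2 can't be 7.
That leaves position 2 = 4.
position 3 must be 5 (only option left).

position 1=3, position 2=4, position 3=5, position 4=8, position 5=6, position 6=7, position 7=2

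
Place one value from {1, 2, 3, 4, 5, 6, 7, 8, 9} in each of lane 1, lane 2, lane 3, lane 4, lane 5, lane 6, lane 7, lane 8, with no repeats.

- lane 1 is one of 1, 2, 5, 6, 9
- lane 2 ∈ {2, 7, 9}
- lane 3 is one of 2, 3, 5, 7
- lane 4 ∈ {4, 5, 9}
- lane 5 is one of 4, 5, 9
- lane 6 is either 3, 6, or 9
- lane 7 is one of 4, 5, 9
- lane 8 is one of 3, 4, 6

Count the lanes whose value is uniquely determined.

The 8 variables together cover exactly {1, 2, 3, 4, 5, 6, 7, 9} — 8 values for 8 variables — and 1 appears only in lane 1's list, so lane 1 = 1.
The 3 variables lane 4, lane 5, lane 7 are confined to {4, 5, 9}, which locks those values in; drop them from lane 2, lane 3, lane 6, lane 8.
lane 6 and lane 8 share exactly the 2 values {3, 6}; by pigeonhole those values go to them, so strike 3, 6 from lane 3.
Determined: lane 1=1. The other lanes each still have more than one consistent value. That makes 1.

1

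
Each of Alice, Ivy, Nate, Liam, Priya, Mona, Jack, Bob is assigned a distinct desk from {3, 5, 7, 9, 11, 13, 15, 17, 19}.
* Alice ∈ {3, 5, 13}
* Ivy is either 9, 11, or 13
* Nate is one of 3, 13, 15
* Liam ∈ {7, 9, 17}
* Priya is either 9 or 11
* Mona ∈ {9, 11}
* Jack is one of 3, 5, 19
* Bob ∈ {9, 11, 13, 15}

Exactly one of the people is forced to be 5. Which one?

Priya and Mona share exactly the 2 values {9, 11}; by pigeonhole those values go to them, so strike 9, 11 from Ivy, Liam, Bob.
Ivy must be 13 (only option left). So Alice, Nate, Bob can't be 13.
Bob's domain is down to {15}, so Bob = 15. Remove 15 from Nate.
Nate's domain is down to {3}, so Nate = 3. Strike 3 from Alice, Jack.
So 5 goes to Alice.

Alice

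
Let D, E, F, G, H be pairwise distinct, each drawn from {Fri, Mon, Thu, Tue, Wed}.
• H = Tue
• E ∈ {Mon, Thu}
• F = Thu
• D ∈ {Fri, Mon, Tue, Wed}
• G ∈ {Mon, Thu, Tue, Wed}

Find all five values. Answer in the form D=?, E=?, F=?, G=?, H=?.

D=Fri, E=Mon, F=Thu, G=Wed, H=Tue

F's domain is down to {Thu}, so F = Thu. Remove Thu from E, G.
That leaves H = Tue. Strike Tue from D, G.
E's domain is down to {Mon}, so E = Mon. So D, G can't be Mon.
G must be Wed (only option left). So D can't be Wed.
That leaves D = Fri.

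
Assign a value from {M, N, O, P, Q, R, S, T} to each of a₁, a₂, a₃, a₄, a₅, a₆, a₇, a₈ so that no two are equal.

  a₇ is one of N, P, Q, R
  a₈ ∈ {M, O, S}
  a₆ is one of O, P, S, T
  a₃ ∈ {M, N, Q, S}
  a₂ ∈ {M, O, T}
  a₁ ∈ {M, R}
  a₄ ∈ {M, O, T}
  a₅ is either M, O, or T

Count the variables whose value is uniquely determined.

3

a₂, a₄, a₅ share exactly the 3 values {M, O, T}; by pigeonhole those values go to them, so strike M, O, T from a₁, a₃, a₆, a₈.
a₁ has just one choice, so a₁ = R. Remove R from a₇.
a₈ must be S (only option left). So a₃, a₆ can't be S.
a₆ has just one choice, so a₆ = P. Eliminate P elsewhere: a₇.
Determined: a₁=R, a₆=P, a₈=S. The other variables each still have more than one consistent value. That makes 3.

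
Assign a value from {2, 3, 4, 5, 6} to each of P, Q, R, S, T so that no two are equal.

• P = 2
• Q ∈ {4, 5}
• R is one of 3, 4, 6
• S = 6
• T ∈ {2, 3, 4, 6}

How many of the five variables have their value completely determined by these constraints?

P has just one choice, so P = 2. So T can't be 2.
S's domain is down to {6}, so S = 6. So R, T can't be 6.
Among the 3 still-open variables, 5 fits only Q (and all 3 values in {3, 4, 5} must be used), so Q = 5.
Determined: P=2, Q=5, S=6. The other variables each still have more than one consistent value. That makes 3.

3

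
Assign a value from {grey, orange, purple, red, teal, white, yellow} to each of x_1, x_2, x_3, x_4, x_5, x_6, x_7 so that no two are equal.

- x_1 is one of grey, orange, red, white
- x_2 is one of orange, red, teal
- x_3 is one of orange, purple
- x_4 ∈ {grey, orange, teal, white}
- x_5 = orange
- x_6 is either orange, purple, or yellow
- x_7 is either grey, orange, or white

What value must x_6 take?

yellow

x_5 must be orange (only option left). Remove orange from x_1, x_2, x_3, x_4, x_6, x_7.
x_3 must be purple (only option left). Eliminate purple elsewhere: x_6.
So x_6 = yellow.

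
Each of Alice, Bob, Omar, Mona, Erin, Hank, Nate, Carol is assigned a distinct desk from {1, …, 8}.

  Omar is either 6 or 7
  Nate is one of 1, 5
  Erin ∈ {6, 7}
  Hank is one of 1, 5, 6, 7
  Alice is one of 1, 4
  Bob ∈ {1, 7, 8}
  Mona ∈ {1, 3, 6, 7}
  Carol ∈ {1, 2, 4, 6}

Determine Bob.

8

The 8 variables together cover exactly {1, 2, 3, 4, 5, 6, 7, 8} — 8 values for 8 variables — and 2 appears only in Carol's list, so Carol = 2.
The 7 still-open variables together cover exactly {1, 3, 4, 5, 6, 7, 8} — 7 values for 7 variables — and 3 appears only in Mona's list, so Mona = 3.
The 6 still-open variables together cover exactly {1, 4, 5, 6, 7, 8} — 6 values for 6 variables — and 4 appears only in Alice's list, so Alice = 4.
The 5 still-open variables draw from only 5 values {1, 5, 6, 7, 8}, so each is used; only Bob can be 8, hence Bob = 8.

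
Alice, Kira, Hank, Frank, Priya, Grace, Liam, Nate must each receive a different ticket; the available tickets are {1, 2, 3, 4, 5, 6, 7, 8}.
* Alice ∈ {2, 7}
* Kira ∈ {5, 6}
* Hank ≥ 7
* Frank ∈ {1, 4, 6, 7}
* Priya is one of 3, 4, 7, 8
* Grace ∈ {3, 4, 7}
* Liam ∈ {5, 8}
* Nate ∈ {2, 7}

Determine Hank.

Among the 8 variables, 1 fits only Frank (and all 8 values in {1, 2, 3, 4, 5, 6, 7, 8} must be used), so Frank = 1.
Among the 7 still-open variables, 6 fits only Kira (and all 7 values in {2, 3, 4, 5, 6, 7, 8} must be used), so Kira = 6.
Among the 6 still-open variables, 5 fits only Liam (and all 6 values in {2, 3, 4, 5, 7, 8} must be used), so Liam = 5.
The 2 variables Alice and Nate are confined to {2, 7}, which locks those values in; drop them from Hank, Priya, Grace.
So Hank = 8.

8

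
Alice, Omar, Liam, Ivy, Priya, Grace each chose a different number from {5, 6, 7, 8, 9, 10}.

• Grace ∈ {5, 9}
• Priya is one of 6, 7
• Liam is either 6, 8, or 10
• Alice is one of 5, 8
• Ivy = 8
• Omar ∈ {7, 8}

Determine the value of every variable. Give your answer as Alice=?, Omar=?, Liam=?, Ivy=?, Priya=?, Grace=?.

Ivy must be 8 (only option left). Remove 8 from Alice, Omar, Liam.
That leaves Alice = 5. Remove 5 from Grace.
That leaves Omar = 7. Eliminate 7 elsewhere: Priya.
Priya has just one choice, so Priya = 6. Remove 6 from Liam.
That leaves Grace = 9.
That leaves Liam = 10.

Alice=5, Omar=7, Liam=10, Ivy=8, Priya=6, Grace=9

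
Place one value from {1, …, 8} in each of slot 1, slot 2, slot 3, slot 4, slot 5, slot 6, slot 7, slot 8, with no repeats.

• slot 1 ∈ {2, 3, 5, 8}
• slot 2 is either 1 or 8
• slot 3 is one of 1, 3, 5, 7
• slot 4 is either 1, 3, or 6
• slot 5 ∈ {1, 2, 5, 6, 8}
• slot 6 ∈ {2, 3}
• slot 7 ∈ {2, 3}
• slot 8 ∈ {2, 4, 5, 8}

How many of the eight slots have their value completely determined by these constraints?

The 8 variables together cover exactly {1, 2, 3, 4, 5, 6, 7, 8} — 8 values for 8 variables — and 4 appears only in slot 8's list, so slot 8 = 4.
The 7 still-open variables together cover exactly {1, 2, 3, 5, 6, 7, 8} — 7 values for 7 variables — and 7 appears only in slot 3's list, so slot 3 = 7.
The 2 variables slot 6 and slot 7 are confined to {2, 3}, which locks those values in; drop them from slot 1, slot 4, slot 5.
Determined: slot 3=7, slot 8=4. The other slots each still have more than one consistent value. That makes 2.

2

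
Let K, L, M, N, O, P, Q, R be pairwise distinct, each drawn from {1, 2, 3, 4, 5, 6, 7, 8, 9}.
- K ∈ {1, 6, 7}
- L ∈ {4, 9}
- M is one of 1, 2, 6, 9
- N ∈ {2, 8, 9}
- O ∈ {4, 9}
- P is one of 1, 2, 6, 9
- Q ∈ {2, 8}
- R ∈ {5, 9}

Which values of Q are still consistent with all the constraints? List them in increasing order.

The 8 variables together cover exactly {1, 2, 4, 5, 6, 7, 8, 9} — 8 values for 8 variables — and 5 appears only in R's list, so R = 5.
The 7 still-open variables draw from only 7 values {1, 2, 4, 6, 7, 8, 9}, so each is used; only K can be 7, hence K = 7.
L and O between them cover only {4, 9} — a naked pair. Remove those values from M, N, P.
The 2 variables N and Q are confined to {2, 8}, which locks those values in; drop them from M, P.
No further eliminations apply; Q can still be any of 2, 8.

2, 8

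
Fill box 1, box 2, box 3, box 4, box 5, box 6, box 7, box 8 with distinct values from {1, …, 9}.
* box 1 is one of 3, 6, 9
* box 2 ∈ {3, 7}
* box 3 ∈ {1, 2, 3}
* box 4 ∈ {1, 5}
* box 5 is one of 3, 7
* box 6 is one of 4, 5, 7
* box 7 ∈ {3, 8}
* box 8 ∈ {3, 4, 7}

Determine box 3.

2

The 2 variables box 2 and box 5 are confined to {3, 7}, which locks those values in; drop them from box 1, box 3, box 6, box 7, box 8.
box 7's domain is down to {8}, so box 7 = 8.
box 8 has just one choice, so box 8 = 4. So box 6 can't be 4.
That leaves box 6 = 5. Strike 5 from box 4.
box 4 must be 1 (only option left). Strike 1 from box 3.
So box 3 = 2.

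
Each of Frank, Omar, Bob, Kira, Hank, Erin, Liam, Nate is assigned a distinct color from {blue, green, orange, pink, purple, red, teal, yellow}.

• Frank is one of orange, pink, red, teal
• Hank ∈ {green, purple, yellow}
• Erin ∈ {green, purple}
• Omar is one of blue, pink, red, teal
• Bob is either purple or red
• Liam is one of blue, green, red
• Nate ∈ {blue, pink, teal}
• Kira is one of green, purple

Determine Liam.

blue

The 8 variables draw from only 8 values {blue, green, orange, pink, purple, red, teal, yellow}, so each is used; only Frank can be orange, hence Frank = orange.
The 7 still-open variables draw from only 7 values {blue, green, pink, purple, red, teal, yellow}, so each is used; only Hank can be yellow, hence Hank = yellow.
Kira and Erin between them cover only {green, purple} — a naked pair. Remove those values from Bob, Liam.
Bob has just one choice, so Bob = red. Remove red from Omar, Liam.
So Liam = blue.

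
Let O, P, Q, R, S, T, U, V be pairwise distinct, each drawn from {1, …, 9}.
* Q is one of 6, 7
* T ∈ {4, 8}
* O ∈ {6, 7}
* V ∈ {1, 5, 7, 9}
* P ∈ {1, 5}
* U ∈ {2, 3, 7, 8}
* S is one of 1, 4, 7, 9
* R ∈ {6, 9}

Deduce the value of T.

8

The 2 variables O and Q are confined to {6, 7}, which locks those values in; drop them from R, S, U, V.
R must be 9 (only option left). Eliminate 9 elsewhere: S, V.
P and V share exactly the 2 values {1, 5}; by pigeonhole those values go to them, so strike 1, 5 from S.
S must be 4 (only option left). So T can't be 4.
So T = 8.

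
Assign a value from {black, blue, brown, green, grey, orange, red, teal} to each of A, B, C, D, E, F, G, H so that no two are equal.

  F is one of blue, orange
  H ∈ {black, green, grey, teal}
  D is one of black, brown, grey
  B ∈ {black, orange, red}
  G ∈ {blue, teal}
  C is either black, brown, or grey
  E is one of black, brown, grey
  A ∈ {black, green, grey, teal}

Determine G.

The 8 variables draw from only 8 values {black, blue, brown, green, grey, orange, red, teal}, so each is used; only B can be red, hence B = red.
The 7 still-open variables draw from only 7 values {black, blue, brown, green, grey, orange, teal}, so each is used; only F can be orange, hence F = orange.
Among the 6 still-open variables, blue fits only G (and all 6 values in {black, blue, brown, green, grey, teal} must be used), so G = blue.

blue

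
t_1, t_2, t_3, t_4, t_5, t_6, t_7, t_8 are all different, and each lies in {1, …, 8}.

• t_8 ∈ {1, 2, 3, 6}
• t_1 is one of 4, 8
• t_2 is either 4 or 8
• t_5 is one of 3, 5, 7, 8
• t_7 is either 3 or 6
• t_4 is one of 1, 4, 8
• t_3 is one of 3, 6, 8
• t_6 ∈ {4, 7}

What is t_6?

7

The 8 variables together cover exactly {1, 2, 3, 4, 5, 6, 7, 8} — 8 values for 8 variables — and 2 appears only in t_8's list, so t_8 = 2.
Among the 7 still-open variables, 1 fits only t_4 (and all 7 values in {1, 3, 4, 5, 6, 7, 8} must be used), so t_4 = 1.
Among the 6 still-open variables, 5 fits only t_5 (and all 6 values in {3, 4, 5, 6, 7, 8} must be used), so t_5 = 5.
The 5 still-open variables draw from only 5 values {3, 4, 6, 7, 8}, so each is used; only t_6 can be 7, hence t_6 = 7.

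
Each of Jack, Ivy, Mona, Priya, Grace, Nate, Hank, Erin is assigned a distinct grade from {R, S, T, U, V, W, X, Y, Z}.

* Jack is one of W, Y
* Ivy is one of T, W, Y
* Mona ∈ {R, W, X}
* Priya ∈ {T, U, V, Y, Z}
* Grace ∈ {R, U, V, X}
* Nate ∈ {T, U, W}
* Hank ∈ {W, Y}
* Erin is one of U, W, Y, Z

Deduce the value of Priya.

Jack and Hank share exactly the 2 values {W, Y}; by pigeonhole those values go to them, so strike W, Y from Ivy, Mona, Priya, Nate, Erin.
Ivy's domain is down to {T}, so Ivy = T. Remove T from Priya, Nate.
Nate has just one choice, so Nate = U. Remove U from Priya, Grace, Erin.
That leaves Erin = Z. So Priya can't be Z.
So Priya = V.

V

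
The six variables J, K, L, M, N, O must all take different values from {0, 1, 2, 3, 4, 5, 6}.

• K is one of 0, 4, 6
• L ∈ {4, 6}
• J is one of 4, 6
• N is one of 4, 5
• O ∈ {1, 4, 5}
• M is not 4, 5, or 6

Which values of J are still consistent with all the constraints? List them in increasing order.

4, 6

J and L share exactly the 2 values {4, 6}; by pigeonhole those values go to them, so strike 4, 6 from K, N, O.
K's domain is down to {0}, so K = 0. So M can't be 0.
N must be 5 (only option left). Remove 5 from O.
O's domain is down to {1}, so O = 1. Eliminate 1 elsewhere: M.
No further eliminations apply; J can still be any of 4, 6.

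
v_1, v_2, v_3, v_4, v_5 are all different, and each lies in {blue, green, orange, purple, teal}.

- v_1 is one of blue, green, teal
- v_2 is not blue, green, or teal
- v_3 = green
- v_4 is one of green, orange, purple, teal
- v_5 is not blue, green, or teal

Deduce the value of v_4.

teal

v_3's domain is down to {green}, so v_3 = green. Eliminate green elsewhere: v_1, v_4.
The 4 still-open variables draw from only 4 values {blue, orange, purple, teal}, so each is used; only v_1 can be blue, hence v_1 = blue.
The 3 still-open variables draw from only 3 values {orange, purple, teal}, so each is used; only v_4 can be teal, hence v_4 = teal.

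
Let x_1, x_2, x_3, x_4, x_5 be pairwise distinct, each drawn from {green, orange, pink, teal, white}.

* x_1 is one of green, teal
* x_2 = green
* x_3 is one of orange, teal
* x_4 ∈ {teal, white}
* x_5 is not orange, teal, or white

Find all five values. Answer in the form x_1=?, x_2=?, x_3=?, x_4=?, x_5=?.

x_1=teal, x_2=green, x_3=orange, x_4=white, x_5=pink

x_2 must be green (only option left). Eliminate green elsewhere: x_1, x_5.
That leaves x_5 = pink.
x_1's domain is down to {teal}, so x_1 = teal. So x_3, x_4 can't be teal.
That leaves x_3 = orange.
x_4's domain is down to {white}, so x_4 = white.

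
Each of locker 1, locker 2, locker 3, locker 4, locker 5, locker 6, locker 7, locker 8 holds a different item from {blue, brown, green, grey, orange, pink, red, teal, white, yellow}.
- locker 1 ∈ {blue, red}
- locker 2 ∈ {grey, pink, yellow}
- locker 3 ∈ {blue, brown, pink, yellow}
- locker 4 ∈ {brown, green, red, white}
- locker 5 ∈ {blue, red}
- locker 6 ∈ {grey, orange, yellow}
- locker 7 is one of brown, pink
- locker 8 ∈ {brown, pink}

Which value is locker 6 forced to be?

locker 1 and locker 5 share exactly the 2 values {blue, red}; by pigeonhole those values go to them, so strike blue, red from locker 3, locker 4.
locker 7 and locker 8 between them cover only {brown, pink} — a naked pair. Remove those values from locker 2, locker 3, locker 4.
locker 3 has just one choice, so locker 3 = yellow. Eliminate yellow elsewhere: locker 2, locker 6.
locker 2's domain is down to {grey}, so locker 2 = grey. So locker 6 can't be grey.
So locker 6 = orange.

orange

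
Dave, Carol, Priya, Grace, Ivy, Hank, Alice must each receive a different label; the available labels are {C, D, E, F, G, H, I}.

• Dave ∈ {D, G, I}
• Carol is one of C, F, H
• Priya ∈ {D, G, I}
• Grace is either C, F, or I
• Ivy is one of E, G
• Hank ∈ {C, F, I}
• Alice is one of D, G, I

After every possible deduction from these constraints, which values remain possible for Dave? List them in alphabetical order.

Among the 7 variables, E fits only Ivy (and all 7 values in {C, D, E, F, G, H, I} must be used), so Ivy = E.
The 6 still-open variables draw from only 6 values {C, D, F, G, H, I}, so each is used; only Carol can be H, hence Carol = H.
The 3 variables Dave, Priya, Alice are confined to {D, G, I}, which locks those values in; drop them from Grace, Hank.
No further eliminations apply; Dave can still be any of D, G, I.

D, G, I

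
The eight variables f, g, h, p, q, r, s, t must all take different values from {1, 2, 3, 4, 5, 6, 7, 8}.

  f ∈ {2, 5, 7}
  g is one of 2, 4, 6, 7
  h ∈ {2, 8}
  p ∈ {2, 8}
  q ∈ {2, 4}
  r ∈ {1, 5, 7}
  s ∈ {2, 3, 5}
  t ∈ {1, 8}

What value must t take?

The 8 variables draw from only 8 values {1, 2, 3, 4, 5, 6, 7, 8}, so each is used; only s can be 3, hence s = 3.
The 7 still-open variables together cover exactly {1, 2, 4, 5, 6, 7, 8} — 7 values for 7 variables — and 6 appears only in g's list, so g = 6.
The 6 still-open variables together cover exactly {1, 2, 4, 5, 7, 8} — 6 values for 6 variables — and 4 appears only in q's list, so q = 4.
h and p between them cover only {2, 8} — a naked pair. Remove those values from f, t.
So t = 1.

1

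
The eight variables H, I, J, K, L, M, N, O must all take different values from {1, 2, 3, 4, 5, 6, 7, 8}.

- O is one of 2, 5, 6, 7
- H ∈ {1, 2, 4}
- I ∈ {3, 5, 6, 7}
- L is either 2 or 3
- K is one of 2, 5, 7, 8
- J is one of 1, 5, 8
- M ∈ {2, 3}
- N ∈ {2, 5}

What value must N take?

5

The 8 variables draw from only 8 values {1, 2, 3, 4, 5, 6, 7, 8}, so each is used; only H can be 4, hence H = 4.
The 7 still-open variables together cover exactly {1, 2, 3, 5, 6, 7, 8} — 7 values for 7 variables — and 1 appears only in J's list, so J = 1.
The 6 still-open variables together cover exactly {2, 3, 5, 6, 7, 8} — 6 values for 6 variables — and 8 appears only in K's list, so K = 8.
L and M share exactly the 2 values {2, 3}; by pigeonhole those values go to them, so strike 2, 3 from I, N, O.
So N = 5.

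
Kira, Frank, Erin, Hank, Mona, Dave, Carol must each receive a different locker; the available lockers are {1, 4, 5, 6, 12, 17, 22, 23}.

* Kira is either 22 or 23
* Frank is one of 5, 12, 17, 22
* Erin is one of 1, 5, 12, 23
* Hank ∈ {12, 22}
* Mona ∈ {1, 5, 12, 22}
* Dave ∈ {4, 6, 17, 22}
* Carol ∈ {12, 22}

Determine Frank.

17

Hank and Carol between them cover only {12, 22} — a naked pair. Remove those values from Kira, Frank, Erin, Mona, Dave.
That leaves Kira = 23. Strike 23 from Erin.
Erin and Mona between them cover only {1, 5} — a naked pair. Remove those values from Frank.
So Frank = 17.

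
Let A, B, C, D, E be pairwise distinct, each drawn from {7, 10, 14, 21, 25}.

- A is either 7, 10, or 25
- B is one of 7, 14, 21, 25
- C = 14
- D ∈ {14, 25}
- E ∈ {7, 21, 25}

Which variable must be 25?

C must be 14 (only option left). Remove 14 from B, D.
So 25 goes to D.

D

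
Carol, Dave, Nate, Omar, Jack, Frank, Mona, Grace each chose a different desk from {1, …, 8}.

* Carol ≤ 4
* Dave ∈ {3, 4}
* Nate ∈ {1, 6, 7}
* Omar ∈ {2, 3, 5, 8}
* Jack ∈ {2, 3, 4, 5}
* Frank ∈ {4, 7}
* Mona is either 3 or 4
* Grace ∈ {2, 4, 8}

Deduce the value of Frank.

Among the 8 variables, 6 fits only Nate (and all 8 values in {1, 2, 3, 4, 5, 6, 7, 8} must be used), so Nate = 6.
Among the 7 still-open variables, 1 fits only Carol (and all 7 values in {1, 2, 3, 4, 5, 7, 8} must be used), so Carol = 1.
The 6 still-open variables draw from only 6 values {2, 3, 4, 5, 7, 8}, so each is used; only Frank can be 7, hence Frank = 7.

7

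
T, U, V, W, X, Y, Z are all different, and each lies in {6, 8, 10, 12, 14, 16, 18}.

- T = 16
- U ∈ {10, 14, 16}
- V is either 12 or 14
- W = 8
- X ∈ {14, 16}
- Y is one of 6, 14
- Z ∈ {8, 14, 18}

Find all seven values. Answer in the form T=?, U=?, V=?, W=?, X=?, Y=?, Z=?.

T must be 16 (only option left). Strike 16 from U, X.
W must be 8 (only option left). Strike 8 from Z.
X's domain is down to {14}, so X = 14. Eliminate 14 elsewhere: U, V, Y, Z.
That leaves Y = 6.
Z must be 18 (only option left).
U's domain is down to {10}, so U = 10.
V has just one choice, so V = 12.

T=16, U=10, V=12, W=8, X=14, Y=6, Z=18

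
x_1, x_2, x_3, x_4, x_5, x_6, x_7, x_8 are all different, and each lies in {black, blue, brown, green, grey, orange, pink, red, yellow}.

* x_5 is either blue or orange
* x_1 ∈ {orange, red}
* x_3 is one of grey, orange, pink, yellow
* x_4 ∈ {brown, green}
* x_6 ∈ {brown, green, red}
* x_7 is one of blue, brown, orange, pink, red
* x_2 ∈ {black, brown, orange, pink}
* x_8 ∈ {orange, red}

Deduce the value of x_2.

x_1 and x_8 share exactly the 2 values {orange, red}; by pigeonhole those values go to them, so strike orange, red from x_2, x_3, x_5, x_6, x_7.
That leaves x_5 = blue. So x_7 can't be blue.
x_4 and x_6 share exactly the 2 values {brown, green}; by pigeonhole those values go to them, so strike brown, green from x_2, x_7.
x_7 must be pink (only option left). Strike pink from x_2, x_3.
So x_2 = black.

black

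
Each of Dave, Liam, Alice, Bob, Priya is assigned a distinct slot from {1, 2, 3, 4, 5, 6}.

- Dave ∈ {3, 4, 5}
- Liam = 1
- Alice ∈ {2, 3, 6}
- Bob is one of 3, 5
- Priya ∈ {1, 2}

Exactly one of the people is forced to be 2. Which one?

Priya

Liam's domain is down to {1}, so Liam = 1. Remove 1 from Priya.
So 2 goes to Priya.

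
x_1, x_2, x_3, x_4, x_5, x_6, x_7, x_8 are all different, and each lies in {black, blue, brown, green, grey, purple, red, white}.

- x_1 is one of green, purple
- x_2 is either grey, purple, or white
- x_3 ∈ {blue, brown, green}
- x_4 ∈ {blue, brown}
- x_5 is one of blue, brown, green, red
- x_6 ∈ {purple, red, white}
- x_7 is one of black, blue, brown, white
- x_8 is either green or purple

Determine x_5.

red

Among the 8 variables, black fits only x_7 (and all 8 values in {black, blue, brown, green, grey, purple, red, white} must be used), so x_7 = black.
The 7 still-open variables together cover exactly {blue, brown, green, grey, purple, red, white} — 7 values for 7 variables — and grey appears only in x_2's list, so x_2 = grey.
The 6 still-open variables draw from only 6 values {blue, brown, green, purple, red, white}, so each is used; only x_6 can be white, hence x_6 = white.
The 5 still-open variables together cover exactly {blue, brown, green, purple, red} — 5 values for 5 variables — and red appears only in x_5's list, so x_5 = red.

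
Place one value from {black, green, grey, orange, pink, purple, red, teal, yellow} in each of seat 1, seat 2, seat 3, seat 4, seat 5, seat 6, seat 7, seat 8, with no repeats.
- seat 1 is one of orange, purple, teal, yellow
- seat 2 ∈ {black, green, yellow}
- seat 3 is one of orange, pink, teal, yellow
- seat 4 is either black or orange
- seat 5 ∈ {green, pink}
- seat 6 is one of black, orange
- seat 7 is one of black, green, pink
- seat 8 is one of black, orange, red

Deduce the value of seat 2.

yellow

Among the 8 variables, purple fits only seat 1 (and all 8 values in {black, green, orange, pink, purple, red, teal, yellow} must be used), so seat 1 = purple.
The 7 still-open variables draw from only 7 values {black, green, orange, pink, red, teal, yellow}, so each is used; only seat 8 can be red, hence seat 8 = red.
Among the 6 still-open variables, teal fits only seat 3 (and all 6 values in {black, green, orange, pink, teal, yellow} must be used), so seat 3 = teal.
The 5 still-open variables together cover exactly {black, green, orange, pink, yellow} — 5 values for 5 variables — and yellow appears only in seat 2's list, so seat 2 = yellow.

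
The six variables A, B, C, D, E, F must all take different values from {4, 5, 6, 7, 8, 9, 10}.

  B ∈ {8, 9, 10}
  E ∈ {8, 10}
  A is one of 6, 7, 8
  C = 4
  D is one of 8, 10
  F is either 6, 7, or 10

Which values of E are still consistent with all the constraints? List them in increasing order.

8, 10

C has just one choice, so C = 4.
Among the 5 still-open variables, 9 fits only B (and all 5 values in {6, 7, 8, 9, 10} must be used), so B = 9.
D and E between them cover only {8, 10} — a naked pair. Remove those values from A, F.
No further eliminations apply; E can still be any of 8, 10.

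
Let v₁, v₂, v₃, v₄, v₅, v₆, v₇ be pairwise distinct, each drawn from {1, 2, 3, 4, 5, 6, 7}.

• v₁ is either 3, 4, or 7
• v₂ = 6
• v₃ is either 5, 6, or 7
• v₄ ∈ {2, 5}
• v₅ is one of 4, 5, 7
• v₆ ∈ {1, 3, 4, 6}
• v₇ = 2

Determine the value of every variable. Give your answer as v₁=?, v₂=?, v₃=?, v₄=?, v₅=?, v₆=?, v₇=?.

v₂ must be 6 (only option left). Remove 6 from v₃, v₆.
v₇'s domain is down to {2}, so v₇ = 2. Remove 2 from v₄.
That leaves v₄ = 5. Eliminate 5 elsewhere: v₃, v₅.
v₃ has just one choice, so v₃ = 7. Strike 7 from v₁, v₅.
That leaves v₅ = 4. Eliminate 4 elsewhere: v₁, v₆.
v₁'s domain is down to {3}, so v₁ = 3. Eliminate 3 elsewhere: v₆.
v₆'s domain is down to {1}, so v₆ = 1.

v₁=3, v₂=6, v₃=7, v₄=5, v₅=4, v₆=1, v₇=2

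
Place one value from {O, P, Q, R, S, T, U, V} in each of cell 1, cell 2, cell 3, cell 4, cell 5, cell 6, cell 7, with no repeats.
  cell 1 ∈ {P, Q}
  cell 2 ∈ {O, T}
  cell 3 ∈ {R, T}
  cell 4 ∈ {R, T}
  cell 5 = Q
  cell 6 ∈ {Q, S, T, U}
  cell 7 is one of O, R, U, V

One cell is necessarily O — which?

cell 5 has just one choice, so cell 5 = Q. So cell 1, cell 6 can't be Q.
cell 1 must be P (only option left).
cell 3 and cell 4 share exactly the 2 values {R, T}; by pigeonhole those values go to them, so strike R, T from cell 2, cell 6, cell 7.
So O goes to cell 2.

cell 2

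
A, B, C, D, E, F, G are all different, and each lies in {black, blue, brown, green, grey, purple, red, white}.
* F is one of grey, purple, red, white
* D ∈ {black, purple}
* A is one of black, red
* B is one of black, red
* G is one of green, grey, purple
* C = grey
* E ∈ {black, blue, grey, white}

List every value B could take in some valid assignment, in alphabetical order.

C has just one choice, so C = grey. Eliminate grey elsewhere: E, F, G.
Among the 6 still-open variables, blue fits only E (and all 6 values in {black, blue, green, purple, red, white} must be used), so E = blue.
Among the 5 still-open variables, green fits only G (and all 5 values in {black, green, purple, red, white} must be used), so G = green.
Among the 4 still-open variables, white fits only F (and all 4 values in {black, purple, red, white} must be used), so F = white.
The 3 still-open variables together cover exactly {black, purple, red} — 3 values for 3 variables — and purple appears only in D's list, so D = purple.
No further eliminations apply; B can still be any of black, red.

black, red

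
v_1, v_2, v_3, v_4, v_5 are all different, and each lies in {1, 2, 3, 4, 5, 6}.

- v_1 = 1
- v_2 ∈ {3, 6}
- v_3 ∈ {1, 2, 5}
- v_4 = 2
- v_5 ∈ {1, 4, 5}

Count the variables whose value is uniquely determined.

v_1's domain is down to {1}, so v_1 = 1. Strike 1 from v_3, v_5.
That leaves v_4 = 2. Remove 2 from v_3.
v_3 must be 5 (only option left). Strike 5 from v_5.
v_5 has just one choice, so v_5 = 4.
Determined: v_1=1, v_3=5, v_4=2, v_5=4. The other variables each still have more than one consistent value. That makes 4.

4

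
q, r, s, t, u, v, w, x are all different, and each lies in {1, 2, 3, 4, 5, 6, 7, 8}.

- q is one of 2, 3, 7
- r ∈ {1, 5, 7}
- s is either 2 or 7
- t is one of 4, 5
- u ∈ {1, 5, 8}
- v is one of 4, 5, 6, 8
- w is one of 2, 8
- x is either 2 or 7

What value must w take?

The 8 variables draw from only 8 values {1, 2, 3, 4, 5, 6, 7, 8}, so each is used; only q can be 3, hence q = 3.
The 7 still-open variables draw from only 7 values {1, 2, 4, 5, 6, 7, 8}, so each is used; only v can be 6, hence v = 6.
The 6 still-open variables together cover exactly {1, 2, 4, 5, 7, 8} — 6 values for 6 variables — and 4 appears only in t's list, so t = 4.
The 2 variables s and x are confined to {2, 7}, which locks those values in; drop them from r, w.
So w = 8.

8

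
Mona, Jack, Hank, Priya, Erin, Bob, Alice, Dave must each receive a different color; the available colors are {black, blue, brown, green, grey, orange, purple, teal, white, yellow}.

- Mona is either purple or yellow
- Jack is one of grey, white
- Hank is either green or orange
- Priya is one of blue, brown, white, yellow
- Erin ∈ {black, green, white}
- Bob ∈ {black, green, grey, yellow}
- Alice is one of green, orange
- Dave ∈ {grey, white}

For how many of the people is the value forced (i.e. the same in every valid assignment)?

The 2 variables Jack and Dave are confined to {grey, white}, which locks those values in; drop them from Priya, Erin, Bob.
The 2 variables Hank and Alice are confined to {green, orange}, which locks those values in; drop them from Erin, Bob.
Erin's domain is down to {black}, so Erin = black. Strike black from Bob.
That leaves Bob = yellow. Eliminate yellow elsewhere: Mona, Priya.
Mona must be purple (only option left).
Determined: Mona=purple, Erin=black, Bob=yellow. The other people each still have more than one consistent value. That makes 3.

3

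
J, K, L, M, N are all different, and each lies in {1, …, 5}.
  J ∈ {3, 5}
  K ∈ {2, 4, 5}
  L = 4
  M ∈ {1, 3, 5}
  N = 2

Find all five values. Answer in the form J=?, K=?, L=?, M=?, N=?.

J=3, K=5, L=4, M=1, N=2

L's domain is down to {4}, so L = 4. Eliminate 4 elsewhere: K.
That leaves N = 2. Eliminate 2 elsewhere: K.
K's domain is down to {5}, so K = 5. So J, M can't be 5.
That leaves J = 3. Remove 3 from M.
M must be 1 (only option left).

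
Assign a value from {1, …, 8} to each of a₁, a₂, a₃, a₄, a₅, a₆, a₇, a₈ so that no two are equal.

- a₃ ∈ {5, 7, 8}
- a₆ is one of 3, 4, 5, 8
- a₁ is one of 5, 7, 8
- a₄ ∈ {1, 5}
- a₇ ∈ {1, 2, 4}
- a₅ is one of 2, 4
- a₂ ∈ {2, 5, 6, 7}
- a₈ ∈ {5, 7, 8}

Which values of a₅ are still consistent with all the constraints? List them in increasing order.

2, 4

The 8 variables together cover exactly {1, 2, 3, 4, 5, 6, 7, 8} — 8 values for 8 variables — and 3 appears only in a₆'s list, so a₆ = 3.
Among the 7 still-open variables, 6 fits only a₂ (and all 7 values in {1, 2, 4, 5, 6, 7, 8} must be used), so a₂ = 6.
a₁, a₃, a₈ between them cover only {5, 7, 8} — a naked triple. Remove those values from a₄.
a₄ must be 1 (only option left). Eliminate 1 elsewhere: a₇.
No further eliminations apply; a₅ can still be any of 2, 4.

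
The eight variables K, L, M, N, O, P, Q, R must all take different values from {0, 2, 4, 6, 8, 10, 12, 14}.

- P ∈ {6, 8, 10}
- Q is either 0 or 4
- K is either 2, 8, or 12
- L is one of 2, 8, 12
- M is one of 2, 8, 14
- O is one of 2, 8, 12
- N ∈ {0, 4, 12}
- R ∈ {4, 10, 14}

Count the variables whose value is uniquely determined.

3

The 8 variables together cover exactly {0, 2, 4, 6, 8, 10, 12, 14} — 8 values for 8 variables — and 6 appears only in P's list, so P = 6.
The 7 still-open variables together cover exactly {0, 2, 4, 8, 10, 12, 14} — 7 values for 7 variables — and 10 appears only in R's list, so R = 10.
Among the 6 still-open variables, 14 fits only M (and all 6 values in {0, 2, 4, 8, 12, 14} must be used), so M = 14.
The 3 variables K, L, O are confined to {2, 8, 12}, which locks those values in; drop them from N.
Determined: M=14, P=6, R=10. The other variables each still have more than one consistent value. That makes 3.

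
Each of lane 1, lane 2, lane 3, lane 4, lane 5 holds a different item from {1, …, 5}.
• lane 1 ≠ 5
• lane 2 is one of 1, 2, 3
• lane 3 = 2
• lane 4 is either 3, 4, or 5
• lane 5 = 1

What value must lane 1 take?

lane 3 must be 2 (only option left). Strike 2 from lane 1, lane 2.
lane 5's domain is down to {1}, so lane 5 = 1. So lane 1, lane 2 can't be 1.
lane 2 must be 3 (only option left). Remove 3 from lane 1, lane 4.
So lane 1 = 4.

4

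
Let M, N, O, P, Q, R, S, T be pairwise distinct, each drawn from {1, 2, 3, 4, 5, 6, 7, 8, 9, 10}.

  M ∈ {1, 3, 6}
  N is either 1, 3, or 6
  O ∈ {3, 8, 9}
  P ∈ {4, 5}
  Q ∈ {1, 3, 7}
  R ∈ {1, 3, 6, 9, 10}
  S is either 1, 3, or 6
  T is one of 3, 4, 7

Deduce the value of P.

5

M, N, S between them cover only {1, 3, 6} — a naked triple. Remove those values from O, Q, R, T.
Q has just one choice, so Q = 7. So T can't be 7.
T has just one choice, so T = 4. Remove 4 from P.
So P = 5.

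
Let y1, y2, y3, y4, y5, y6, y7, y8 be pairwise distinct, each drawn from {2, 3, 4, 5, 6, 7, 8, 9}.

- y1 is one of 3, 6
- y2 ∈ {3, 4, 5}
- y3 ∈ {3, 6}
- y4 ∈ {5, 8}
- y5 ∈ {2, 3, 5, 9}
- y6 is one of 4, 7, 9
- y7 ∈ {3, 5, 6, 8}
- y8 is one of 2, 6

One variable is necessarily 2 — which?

y8

The 8 variables together cover exactly {2, 3, 4, 5, 6, 7, 8, 9} — 8 values for 8 variables — and 7 appears only in y6's list, so y6 = 7.
The 7 still-open variables together cover exactly {2, 3, 4, 5, 6, 8, 9} — 7 values for 7 variables — and 4 appears only in y2's list, so y2 = 4.
Among the 6 still-open variables, 9 fits only y5 (and all 6 values in {2, 3, 5, 6, 8, 9} must be used), so y5 = 9.
The 5 still-open variables together cover exactly {2, 3, 5, 6, 8} — 5 values for 5 variables — and 2 appears only in y8's list, so y8 = 2.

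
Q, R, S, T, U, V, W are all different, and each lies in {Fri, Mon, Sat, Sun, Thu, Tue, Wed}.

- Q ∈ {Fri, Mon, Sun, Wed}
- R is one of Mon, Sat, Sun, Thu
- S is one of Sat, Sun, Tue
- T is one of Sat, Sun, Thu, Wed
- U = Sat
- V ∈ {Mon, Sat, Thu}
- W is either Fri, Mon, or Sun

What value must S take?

U's domain is down to {Sat}, so U = Sat. Remove Sat from R, S, T, V.
The 6 still-open variables together cover exactly {Fri, Mon, Sun, Thu, Tue, Wed} — 6 values for 6 variables — and Tue appears only in S's list, so S = Tue.

Tue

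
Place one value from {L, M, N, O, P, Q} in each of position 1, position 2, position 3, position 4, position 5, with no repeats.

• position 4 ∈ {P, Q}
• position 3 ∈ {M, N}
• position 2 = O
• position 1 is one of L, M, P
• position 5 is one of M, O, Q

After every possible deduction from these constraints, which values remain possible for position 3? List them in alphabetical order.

M, N

position 2's domain is down to {O}, so position 2 = O. Strike O from position 5.
No further eliminations apply; position 3 can still be any of M, N.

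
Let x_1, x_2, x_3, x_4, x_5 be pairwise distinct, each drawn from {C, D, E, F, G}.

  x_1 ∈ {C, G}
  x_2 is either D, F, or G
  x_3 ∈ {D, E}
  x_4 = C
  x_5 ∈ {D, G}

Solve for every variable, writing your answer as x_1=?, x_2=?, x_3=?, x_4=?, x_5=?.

x_4 has just one choice, so x_4 = C. Remove C from x_1.
x_1 must be G (only option left). Eliminate G elsewhere: x_2, x_5.
x_5 must be D (only option left). So x_2, x_3 can't be D.
x_2 has just one choice, so x_2 = F.
x_3 must be E (only option left).

x_1=G, x_2=F, x_3=E, x_4=C, x_5=D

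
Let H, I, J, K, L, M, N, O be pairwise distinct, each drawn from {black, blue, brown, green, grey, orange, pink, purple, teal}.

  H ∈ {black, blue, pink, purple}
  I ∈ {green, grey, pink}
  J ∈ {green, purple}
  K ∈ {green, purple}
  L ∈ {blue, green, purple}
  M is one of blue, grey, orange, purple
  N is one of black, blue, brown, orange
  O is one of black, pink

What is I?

The 8 variables draw from only 8 values {black, blue, brown, green, grey, orange, pink, purple}, so each is used; only N can be brown, hence N = brown.
The 7 still-open variables draw from only 7 values {black, blue, green, grey, orange, pink, purple}, so each is used; only M can be orange, hence M = orange.
Among the 6 still-open variables, grey fits only I (and all 6 values in {black, blue, green, grey, pink, purple} must be used), so I = grey.

grey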